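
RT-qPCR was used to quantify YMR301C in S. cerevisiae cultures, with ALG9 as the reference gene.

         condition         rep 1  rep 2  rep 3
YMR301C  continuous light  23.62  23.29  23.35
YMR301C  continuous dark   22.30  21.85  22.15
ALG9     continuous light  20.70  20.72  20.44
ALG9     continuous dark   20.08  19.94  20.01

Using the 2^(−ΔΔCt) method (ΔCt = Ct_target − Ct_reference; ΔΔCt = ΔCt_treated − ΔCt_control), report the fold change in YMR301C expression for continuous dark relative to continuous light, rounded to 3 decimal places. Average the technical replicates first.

1.636

Mean Ct: YMR301C continuous light 23.420; YMR301C continuous dark 22.100; ALG9 continuous light 20.620; ALG9 continuous dark 20.010
ΔCt(continuous light) = 23.420 − 20.620 = 2.800
ΔCt(continuous dark) = 22.100 − 20.010 = 2.090
ΔΔCt = 2.090 − 2.800 = -0.710
Fold change = 2^(−(-0.710)) = 2^0.710 = 1.6358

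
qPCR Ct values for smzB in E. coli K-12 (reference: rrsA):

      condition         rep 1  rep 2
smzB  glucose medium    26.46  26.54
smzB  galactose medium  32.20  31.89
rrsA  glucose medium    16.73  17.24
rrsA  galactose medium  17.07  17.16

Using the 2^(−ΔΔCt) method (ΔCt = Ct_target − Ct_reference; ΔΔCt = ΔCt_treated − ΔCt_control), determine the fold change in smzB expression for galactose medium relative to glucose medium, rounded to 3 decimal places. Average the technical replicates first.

Mean Ct: smzB glucose medium 26.500; smzB galactose medium 32.045; rrsA glucose medium 16.985; rrsA galactose medium 17.115
ΔCt(glucose medium) = 26.500 − 16.985 = 9.515
ΔCt(galactose medium) = 32.045 − 17.115 = 14.930
ΔΔCt = 14.930 − 9.515 = 5.415
Fold change = 2^(−5.415) = 0.0234

0.023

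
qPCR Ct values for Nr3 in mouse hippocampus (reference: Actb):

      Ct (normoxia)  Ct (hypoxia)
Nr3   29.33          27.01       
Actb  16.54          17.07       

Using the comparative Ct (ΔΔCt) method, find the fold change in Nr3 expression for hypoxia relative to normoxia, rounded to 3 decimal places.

7.210

ΔCt(normoxia) = 29.330 − 16.540 = 12.790
ΔCt(hypoxia) = 27.010 − 17.070 = 9.940
ΔΔCt = 9.940 − 12.790 = -2.850
Fold change = 2^(−(-2.850)) = 2^2.850 = 7.2100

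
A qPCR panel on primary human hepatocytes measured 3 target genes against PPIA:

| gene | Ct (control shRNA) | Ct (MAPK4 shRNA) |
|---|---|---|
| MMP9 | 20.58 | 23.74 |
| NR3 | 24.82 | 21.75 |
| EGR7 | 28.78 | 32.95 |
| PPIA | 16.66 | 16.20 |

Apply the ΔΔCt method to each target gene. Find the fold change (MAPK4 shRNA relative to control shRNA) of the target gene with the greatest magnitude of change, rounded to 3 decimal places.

0.040

MMP9: ΔΔCt = (23.74−16.20) − (20.58−16.66) = 7.54 − 3.92 = 3.62; fold change = 2^-3.62 = 0.081
NR3: ΔΔCt = (21.75−16.20) − (24.82−16.66) = 5.55 − 8.16 = -2.61; fold change = 2^2.61 = 6.105
EGR7: ΔΔCt = (32.95−16.20) − (28.78−16.66) = 16.75 − 12.12 = 4.63; fold change = 2^-4.63 = 0.040
EGR7 has the largest |ΔΔCt| = 4.63.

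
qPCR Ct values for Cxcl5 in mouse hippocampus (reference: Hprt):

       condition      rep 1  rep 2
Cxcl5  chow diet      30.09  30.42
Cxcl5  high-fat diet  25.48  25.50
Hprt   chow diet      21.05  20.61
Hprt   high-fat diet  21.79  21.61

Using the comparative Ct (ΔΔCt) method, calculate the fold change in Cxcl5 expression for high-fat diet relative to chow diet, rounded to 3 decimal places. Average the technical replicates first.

Mean Ct: Cxcl5 chow diet 30.255; Cxcl5 high-fat diet 25.490; Hprt chow diet 20.830; Hprt high-fat diet 21.700
ΔCt(chow diet) = 30.255 − 20.830 = 9.425
ΔCt(high-fat diet) = 25.490 − 21.700 = 3.790
ΔΔCt = 3.790 − 9.425 = -5.635
Fold change = 2^(−(-5.635)) = 2^5.635 = 49.6940

49.694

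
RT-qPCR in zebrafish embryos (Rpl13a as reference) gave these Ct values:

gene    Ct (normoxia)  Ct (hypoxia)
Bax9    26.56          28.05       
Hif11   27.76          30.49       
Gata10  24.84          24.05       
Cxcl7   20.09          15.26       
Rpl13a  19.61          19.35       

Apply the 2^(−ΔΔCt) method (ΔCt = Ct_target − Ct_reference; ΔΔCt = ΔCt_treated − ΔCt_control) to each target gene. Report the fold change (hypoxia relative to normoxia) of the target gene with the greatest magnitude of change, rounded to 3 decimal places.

23.752

Bax9: ΔΔCt = (28.05−19.35) − (26.56−19.61) = 8.70 − 6.95 = 1.75; fold change = 2^-1.75 = 0.297
Hif11: ΔΔCt = (30.49−19.35) − (27.76−19.61) = 11.14 − 8.15 = 2.99; fold change = 2^-2.99 = 0.126
Gata10: ΔΔCt = (24.05−19.35) − (24.84−19.61) = 4.70 − 5.23 = -0.53; fold change = 2^0.53 = 1.444
Cxcl7: ΔΔCt = (15.26−19.35) − (20.09−19.61) = -4.09 − 0.48 = -4.57; fold change = 2^4.57 = 23.752
Cxcl7 has the largest |ΔΔCt| = 4.57.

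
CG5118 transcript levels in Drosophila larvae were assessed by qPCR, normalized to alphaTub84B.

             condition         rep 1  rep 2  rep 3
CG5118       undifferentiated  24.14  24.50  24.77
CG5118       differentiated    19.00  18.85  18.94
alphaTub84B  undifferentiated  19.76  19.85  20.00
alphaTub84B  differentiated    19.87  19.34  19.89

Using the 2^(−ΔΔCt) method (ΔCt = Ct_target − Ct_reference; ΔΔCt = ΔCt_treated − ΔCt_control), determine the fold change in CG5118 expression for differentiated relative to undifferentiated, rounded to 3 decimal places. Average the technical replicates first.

Mean Ct: CG5118 undifferentiated 24.470; CG5118 differentiated 18.930; alphaTub84B undifferentiated 19.870; alphaTub84B differentiated 19.700
ΔCt(undifferentiated) = 24.470 − 19.870 = 4.600
ΔCt(differentiated) = 18.930 − 19.700 = -0.770
ΔΔCt = -0.770 − 4.600 = -5.370
Fold change = 2^(−(-5.370)) = 2^5.370 = 41.3553

41.355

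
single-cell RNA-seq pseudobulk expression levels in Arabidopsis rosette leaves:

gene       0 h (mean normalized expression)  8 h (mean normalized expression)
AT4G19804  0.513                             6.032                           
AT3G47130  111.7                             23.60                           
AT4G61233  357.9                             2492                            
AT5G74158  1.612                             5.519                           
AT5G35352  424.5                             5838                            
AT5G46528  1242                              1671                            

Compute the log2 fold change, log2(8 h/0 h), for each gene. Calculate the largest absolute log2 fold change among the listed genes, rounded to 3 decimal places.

log2(6.032/0.513) = 3.556  (AT4G19804)
log2(23.60/111.7) = -2.243  (AT3G47130)
log2(2492/357.9) = 2.800  (AT4G61233)
log2(5.519/1.612) = 1.776  (AT5G74158)
log2(5838/424.5) = 3.782  (AT5G35352)
log2(1671/1242) = 0.428  (AT5G46528)
The largest magnitude belongs to AT5G35352.

3.782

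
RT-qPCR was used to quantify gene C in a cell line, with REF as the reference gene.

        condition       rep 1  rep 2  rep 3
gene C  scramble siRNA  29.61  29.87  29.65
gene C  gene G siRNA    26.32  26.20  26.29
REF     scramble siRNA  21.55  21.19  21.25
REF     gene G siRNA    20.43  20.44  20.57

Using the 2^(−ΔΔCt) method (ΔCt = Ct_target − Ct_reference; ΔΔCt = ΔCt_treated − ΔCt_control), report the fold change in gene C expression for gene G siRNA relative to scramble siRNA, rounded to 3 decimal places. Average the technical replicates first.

6.021

Mean Ct: gene C scramble siRNA 29.710; gene C gene G siRNA 26.270; REF scramble siRNA 21.330; REF gene G siRNA 20.480
ΔCt(scramble siRNA) = 29.710 − 21.330 = 8.380
ΔCt(gene G siRNA) = 26.270 − 20.480 = 5.790
ΔΔCt = 5.790 − 8.380 = -2.590
Fold change = 2^(−(-2.590)) = 2^2.590 = 6.0210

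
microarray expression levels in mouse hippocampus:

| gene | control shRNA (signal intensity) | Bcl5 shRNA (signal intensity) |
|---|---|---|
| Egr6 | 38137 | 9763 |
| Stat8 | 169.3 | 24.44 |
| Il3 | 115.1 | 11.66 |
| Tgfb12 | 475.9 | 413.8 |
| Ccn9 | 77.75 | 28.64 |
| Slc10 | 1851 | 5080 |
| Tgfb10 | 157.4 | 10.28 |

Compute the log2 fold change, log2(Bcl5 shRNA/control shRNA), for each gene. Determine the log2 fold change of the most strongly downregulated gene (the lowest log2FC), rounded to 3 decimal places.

-3.937

log2(9763/38137) = -1.966  (Egr6)
log2(24.44/169.3) = -2.792  (Stat8)
log2(11.66/115.1) = -3.303  (Il3)
log2(413.8/475.9) = -0.202  (Tgfb12)
log2(28.64/77.75) = -1.441  (Ccn9)
log2(5080/1851) = 1.457  (Slc10)
log2(10.28/157.4) = -3.937  (Tgfb10)
Tgfb10 is most strongly downregulated.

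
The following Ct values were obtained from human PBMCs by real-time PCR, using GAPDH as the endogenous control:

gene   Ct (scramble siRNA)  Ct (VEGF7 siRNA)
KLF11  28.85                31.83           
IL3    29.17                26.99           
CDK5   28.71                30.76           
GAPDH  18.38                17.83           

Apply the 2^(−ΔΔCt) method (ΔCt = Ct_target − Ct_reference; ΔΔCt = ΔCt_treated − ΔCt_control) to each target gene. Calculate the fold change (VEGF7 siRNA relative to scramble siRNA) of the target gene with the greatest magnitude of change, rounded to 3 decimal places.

0.087

KLF11: ΔΔCt = (31.83−17.83) − (28.85−18.38) = 14.00 − 10.47 = 3.53; fold change = 2^-3.53 = 0.087
IL3: ΔΔCt = (26.99−17.83) − (29.17−18.38) = 9.16 − 10.79 = -1.63; fold change = 2^1.63 = 3.095
CDK5: ΔΔCt = (30.76−17.83) − (28.71−18.38) = 12.93 − 10.33 = 2.60; fold change = 2^-2.60 = 0.165
KLF11 has the largest |ΔΔCt| = 3.53.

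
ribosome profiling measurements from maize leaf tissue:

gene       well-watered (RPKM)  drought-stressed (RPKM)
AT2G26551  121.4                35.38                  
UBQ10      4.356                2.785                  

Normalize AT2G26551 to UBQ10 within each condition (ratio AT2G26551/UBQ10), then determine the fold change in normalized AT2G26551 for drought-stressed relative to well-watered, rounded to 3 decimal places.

0.456

AT2G26551/UBQ10 (well-watered) = 121.4 / 4.356 = 27.87
AT2G26551/UBQ10 (drought-stressed) = 35.38 / 2.785 = 12.704
Fold change = 12.704 / 27.87 = 0.4558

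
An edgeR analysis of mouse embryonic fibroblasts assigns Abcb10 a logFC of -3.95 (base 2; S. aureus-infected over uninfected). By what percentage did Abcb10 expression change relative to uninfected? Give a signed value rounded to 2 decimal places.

-93.53%

Fold change = 2^(-3.95) = 0.0647
Percent change = (FC − 1) × 100% = (0.0647 − 1) × 100 = -93.53%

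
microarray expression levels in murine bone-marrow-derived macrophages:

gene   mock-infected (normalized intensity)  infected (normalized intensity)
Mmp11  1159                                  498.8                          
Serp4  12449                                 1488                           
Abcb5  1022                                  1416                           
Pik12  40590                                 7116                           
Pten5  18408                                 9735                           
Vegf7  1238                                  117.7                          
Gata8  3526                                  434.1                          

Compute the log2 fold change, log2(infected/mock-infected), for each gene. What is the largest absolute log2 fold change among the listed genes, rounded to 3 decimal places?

3.395

log2(498.8/1159) = -1.216  (Mmp11)
log2(1488/12449) = -3.065  (Serp4)
log2(1416/1022) = 0.470  (Abcb5)
log2(7116/40590) = -2.512  (Pik12)
log2(9735/18408) = -0.919  (Pten5)
log2(117.7/1238) = -3.395  (Vegf7)
log2(434.1/3526) = -3.022  (Gata8)
The largest magnitude belongs to Vegf7.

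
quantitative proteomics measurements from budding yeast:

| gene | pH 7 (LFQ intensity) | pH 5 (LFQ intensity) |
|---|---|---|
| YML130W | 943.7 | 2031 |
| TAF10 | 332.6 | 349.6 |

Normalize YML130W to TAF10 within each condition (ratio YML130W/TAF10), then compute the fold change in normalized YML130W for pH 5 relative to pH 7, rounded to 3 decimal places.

2.048

YML130W/TAF10 (pH 7) = 943.7 / 332.6 = 2.8373
YML130W/TAF10 (pH 5) = 2031 / 349.6 = 5.8095
Fold change = 5.8095 / 2.8373 = 2.0475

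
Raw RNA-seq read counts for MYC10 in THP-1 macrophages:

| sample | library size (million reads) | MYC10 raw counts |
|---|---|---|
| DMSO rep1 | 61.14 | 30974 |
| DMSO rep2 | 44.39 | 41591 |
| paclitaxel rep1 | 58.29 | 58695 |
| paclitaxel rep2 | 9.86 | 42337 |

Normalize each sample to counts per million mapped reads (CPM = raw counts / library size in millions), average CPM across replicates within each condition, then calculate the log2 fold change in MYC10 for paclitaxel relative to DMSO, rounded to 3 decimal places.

CPM(DMSO rep1) = 30974 / 61.14 = 506.6078
CPM(DMSO rep2) = 41591 / 44.39 = 936.9453
CPM(paclitaxel rep1) = 58695 / 58.29 = 1006.9480
CPM(paclitaxel rep2) = 42337 / 9.86 = 4293.8134
mean CPM(DMSO) = 721.7765; mean CPM(paclitaxel) = 2650.3807
Fold change = 2650.3807 / 721.7765 = 3.67202
log2(3.67202) = 1.8766

1.877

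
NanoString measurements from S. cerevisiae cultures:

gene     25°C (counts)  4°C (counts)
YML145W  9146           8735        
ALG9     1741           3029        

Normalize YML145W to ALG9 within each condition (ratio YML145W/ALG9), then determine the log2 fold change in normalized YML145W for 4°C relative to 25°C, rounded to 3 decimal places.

-0.865

YML145W/ALG9 (25°C) = 9146 / 1741 = 5.2533
YML145W/ALG9 (4°C) = 8735 / 3029 = 2.8838
Fold change = 2.8838 / 5.2533 = 0.5489
log2(0.5489) = -0.8653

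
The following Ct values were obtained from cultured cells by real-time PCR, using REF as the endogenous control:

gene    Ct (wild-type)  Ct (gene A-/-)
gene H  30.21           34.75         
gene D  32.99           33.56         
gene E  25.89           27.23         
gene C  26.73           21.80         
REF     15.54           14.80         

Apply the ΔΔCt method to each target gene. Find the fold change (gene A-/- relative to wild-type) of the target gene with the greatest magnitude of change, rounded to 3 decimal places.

0.026

gene H: ΔΔCt = (34.75−14.80) − (30.21−15.54) = 19.95 − 14.67 = 5.28; fold change = 2^-5.28 = 0.026
gene D: ΔΔCt = (33.56−14.80) − (32.99−15.54) = 18.76 − 17.45 = 1.31; fold change = 2^-1.31 = 0.403
gene E: ΔΔCt = (27.23−14.80) − (25.89−15.54) = 12.43 − 10.35 = 2.08; fold change = 2^-2.08 = 0.237
gene C: ΔΔCt = (21.80−14.80) − (26.73−15.54) = 7.00 − 11.19 = -4.19; fold change = 2^4.19 = 18.252
gene H has the largest |ΔΔCt| = 5.28.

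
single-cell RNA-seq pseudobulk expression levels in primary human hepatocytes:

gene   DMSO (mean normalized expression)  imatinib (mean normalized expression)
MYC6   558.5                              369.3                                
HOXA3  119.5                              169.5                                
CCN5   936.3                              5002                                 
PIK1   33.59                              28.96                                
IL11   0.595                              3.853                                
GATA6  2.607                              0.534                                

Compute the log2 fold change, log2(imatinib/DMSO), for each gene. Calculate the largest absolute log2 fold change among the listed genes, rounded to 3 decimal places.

log2(369.3/558.5) = -0.597  (MYC6)
log2(169.5/119.5) = 0.504  (HOXA3)
log2(5002/936.3) = 2.417  (CCN5)
log2(28.96/33.59) = -0.214  (PIK1)
log2(3.853/0.595) = 2.695  (IL11)
log2(0.534/2.607) = -2.287  (GATA6)
The largest magnitude belongs to IL11.

2.695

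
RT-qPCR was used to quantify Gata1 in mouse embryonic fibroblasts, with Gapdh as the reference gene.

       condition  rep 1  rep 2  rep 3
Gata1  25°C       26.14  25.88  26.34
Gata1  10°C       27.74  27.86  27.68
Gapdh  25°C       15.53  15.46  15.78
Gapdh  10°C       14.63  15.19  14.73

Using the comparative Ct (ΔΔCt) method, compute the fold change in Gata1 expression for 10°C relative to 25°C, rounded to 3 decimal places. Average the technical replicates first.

0.192

Mean Ct: Gata1 25°C 26.120; Gata1 10°C 27.760; Gapdh 25°C 15.590; Gapdh 10°C 14.850
ΔCt(25°C) = 26.120 − 15.590 = 10.530
ΔCt(10°C) = 27.760 − 14.850 = 12.910
ΔΔCt = 12.910 − 10.530 = 2.380
Fold change = 2^(−2.380) = 0.1921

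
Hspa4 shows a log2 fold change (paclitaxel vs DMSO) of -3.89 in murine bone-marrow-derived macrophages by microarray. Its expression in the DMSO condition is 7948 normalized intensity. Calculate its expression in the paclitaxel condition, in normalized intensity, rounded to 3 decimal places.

536.107

Fold change = 2^(-3.89) = 0.0675
paclitaxel expression = 7948 × 0.0675 = 536.107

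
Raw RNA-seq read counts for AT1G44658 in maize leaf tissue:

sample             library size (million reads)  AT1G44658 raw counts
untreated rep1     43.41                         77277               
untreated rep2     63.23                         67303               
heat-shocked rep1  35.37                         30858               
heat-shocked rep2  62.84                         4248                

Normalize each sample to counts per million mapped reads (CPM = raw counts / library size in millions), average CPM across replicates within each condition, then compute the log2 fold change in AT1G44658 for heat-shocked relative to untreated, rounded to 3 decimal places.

CPM(untreated rep1) = 77277 / 43.41 = 1780.1659
CPM(untreated rep2) = 67303 / 63.23 = 1064.4156
CPM(heat-shocked rep1) = 30858 / 35.37 = 872.4343
CPM(heat-shocked rep2) = 4248 / 62.84 = 67.6003
mean CPM(untreated) = 1422.2907; mean CPM(heat-shocked) = 470.0173
Fold change = 470.0173 / 1422.2907 = 0.33046
log2(0.33046) = -1.5974

-1.597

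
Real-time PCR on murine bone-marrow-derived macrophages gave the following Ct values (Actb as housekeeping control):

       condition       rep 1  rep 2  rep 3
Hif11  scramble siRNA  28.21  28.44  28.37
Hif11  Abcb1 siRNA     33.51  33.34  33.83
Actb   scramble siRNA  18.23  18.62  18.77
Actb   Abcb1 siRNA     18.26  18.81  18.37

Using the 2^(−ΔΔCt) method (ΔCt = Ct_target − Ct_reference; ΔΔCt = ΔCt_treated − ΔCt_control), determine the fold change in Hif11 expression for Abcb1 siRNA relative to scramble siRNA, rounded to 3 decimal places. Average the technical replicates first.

Mean Ct: Hif11 scramble siRNA 28.340; Hif11 Abcb1 siRNA 33.560; Actb scramble siRNA 18.540; Actb Abcb1 siRNA 18.480
ΔCt(scramble siRNA) = 28.340 − 18.540 = 9.800
ΔCt(Abcb1 siRNA) = 33.560 − 18.480 = 15.080
ΔΔCt = 15.080 − 9.800 = 5.280
Fold change = 2^(−5.280) = 0.0257

0.026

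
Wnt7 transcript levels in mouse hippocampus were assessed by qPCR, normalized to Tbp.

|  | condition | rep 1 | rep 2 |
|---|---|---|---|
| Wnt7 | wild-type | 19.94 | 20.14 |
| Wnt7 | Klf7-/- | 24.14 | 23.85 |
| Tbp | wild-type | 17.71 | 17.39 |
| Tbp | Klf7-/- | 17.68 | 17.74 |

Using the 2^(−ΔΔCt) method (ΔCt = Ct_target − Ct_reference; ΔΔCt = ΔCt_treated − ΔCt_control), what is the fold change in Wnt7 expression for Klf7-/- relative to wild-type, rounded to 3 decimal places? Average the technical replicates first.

0.072

Mean Ct: Wnt7 wild-type 20.040; Wnt7 Klf7-/- 23.995; Tbp wild-type 17.550; Tbp Klf7-/- 17.710
ΔCt(wild-type) = 20.040 − 17.550 = 2.490
ΔCt(Klf7-/-) = 23.995 − 17.710 = 6.285
ΔΔCt = 6.285 − 2.490 = 3.795
Fold change = 2^(−3.795) = 0.0720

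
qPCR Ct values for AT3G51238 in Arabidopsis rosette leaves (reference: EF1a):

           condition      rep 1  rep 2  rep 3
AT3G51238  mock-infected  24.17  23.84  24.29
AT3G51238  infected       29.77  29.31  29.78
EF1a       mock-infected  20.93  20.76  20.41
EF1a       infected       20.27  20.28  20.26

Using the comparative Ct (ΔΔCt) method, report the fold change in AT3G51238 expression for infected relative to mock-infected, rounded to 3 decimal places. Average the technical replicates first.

0.016

Mean Ct: AT3G51238 mock-infected 24.100; AT3G51238 infected 29.620; EF1a mock-infected 20.700; EF1a infected 20.270
ΔCt(mock-infected) = 24.100 − 20.700 = 3.400
ΔCt(infected) = 29.620 − 20.270 = 9.350
ΔΔCt = 9.350 − 3.400 = 5.950
Fold change = 2^(−5.950) = 0.0162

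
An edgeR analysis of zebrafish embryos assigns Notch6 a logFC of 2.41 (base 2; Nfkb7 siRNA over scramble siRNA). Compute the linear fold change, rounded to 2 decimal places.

5.31

Fold change = 2^(2.41) = 5.315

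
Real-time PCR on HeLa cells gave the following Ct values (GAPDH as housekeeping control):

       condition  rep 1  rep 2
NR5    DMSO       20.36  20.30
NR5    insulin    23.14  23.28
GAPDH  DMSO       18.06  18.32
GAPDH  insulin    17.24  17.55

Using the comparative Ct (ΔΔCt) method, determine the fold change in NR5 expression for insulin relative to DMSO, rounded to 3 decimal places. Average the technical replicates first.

Mean Ct: NR5 DMSO 20.330; NR5 insulin 23.210; GAPDH DMSO 18.190; GAPDH insulin 17.395
ΔCt(DMSO) = 20.330 − 18.190 = 2.140
ΔCt(insulin) = 23.210 − 17.395 = 5.815
ΔΔCt = 5.815 − 2.140 = 3.675
Fold change = 2^(−3.675) = 0.0783

0.078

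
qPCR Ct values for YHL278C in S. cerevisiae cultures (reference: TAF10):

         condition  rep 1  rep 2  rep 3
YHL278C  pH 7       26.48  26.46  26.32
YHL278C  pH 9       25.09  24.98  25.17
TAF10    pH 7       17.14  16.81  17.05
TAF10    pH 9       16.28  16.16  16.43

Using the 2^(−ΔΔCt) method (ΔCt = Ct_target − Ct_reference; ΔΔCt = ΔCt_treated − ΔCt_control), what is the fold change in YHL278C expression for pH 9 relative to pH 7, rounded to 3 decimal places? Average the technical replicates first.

Mean Ct: YHL278C pH 7 26.420; YHL278C pH 9 25.080; TAF10 pH 7 17.000; TAF10 pH 9 16.290
ΔCt(pH 7) = 26.420 − 17.000 = 9.420
ΔCt(pH 9) = 25.080 − 16.290 = 8.790
ΔΔCt = 8.790 − 9.420 = -0.630
Fold change = 2^(−(-0.630)) = 2^0.630 = 1.5476

1.548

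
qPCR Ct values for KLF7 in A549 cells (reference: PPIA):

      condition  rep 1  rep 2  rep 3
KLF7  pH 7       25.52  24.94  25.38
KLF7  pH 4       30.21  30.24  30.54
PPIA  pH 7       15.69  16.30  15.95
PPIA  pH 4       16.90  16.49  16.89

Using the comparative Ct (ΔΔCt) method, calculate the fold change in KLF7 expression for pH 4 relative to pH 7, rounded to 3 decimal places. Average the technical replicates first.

Mean Ct: KLF7 pH 7 25.280; KLF7 pH 4 30.330; PPIA pH 7 15.980; PPIA pH 4 16.760
ΔCt(pH 7) = 25.280 − 15.980 = 9.300
ΔCt(pH 4) = 30.330 − 16.760 = 13.570
ΔΔCt = 13.570 − 9.300 = 4.270
Fold change = 2^(−4.270) = 0.0518

0.052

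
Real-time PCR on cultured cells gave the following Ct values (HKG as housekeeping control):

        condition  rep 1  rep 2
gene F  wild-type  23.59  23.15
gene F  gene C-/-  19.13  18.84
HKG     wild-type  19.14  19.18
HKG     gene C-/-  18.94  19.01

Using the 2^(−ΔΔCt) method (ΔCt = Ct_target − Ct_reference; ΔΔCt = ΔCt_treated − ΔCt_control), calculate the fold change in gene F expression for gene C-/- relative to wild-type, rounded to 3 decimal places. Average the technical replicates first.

18.379

Mean Ct: gene F wild-type 23.370; gene F gene C-/- 18.985; HKG wild-type 19.160; HKG gene C-/- 18.975
ΔCt(wild-type) = 23.370 − 19.160 = 4.210
ΔCt(gene C-/-) = 18.985 − 18.975 = 0.010
ΔΔCt = 0.010 − 4.210 = -4.200
Fold change = 2^(−(-4.200)) = 2^4.200 = 18.3792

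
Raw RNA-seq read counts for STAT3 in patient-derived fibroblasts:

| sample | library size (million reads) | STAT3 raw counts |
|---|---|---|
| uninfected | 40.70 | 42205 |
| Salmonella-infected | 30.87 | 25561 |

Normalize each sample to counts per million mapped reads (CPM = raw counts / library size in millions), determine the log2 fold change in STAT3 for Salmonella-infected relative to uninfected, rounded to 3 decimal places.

-0.325

CPM(uninfected) = 42205 / 40.70 = 1036.9779
CPM(Salmonella-infected) = 25561 / 30.87 = 828.0207
Fold change = 828.0207 / 1036.9779 = 0.79849
log2(0.79849) = -0.3246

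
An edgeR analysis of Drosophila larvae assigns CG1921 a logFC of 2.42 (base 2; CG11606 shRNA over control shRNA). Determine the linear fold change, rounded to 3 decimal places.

Fold change = 2^(2.42) = 5.3517

5.352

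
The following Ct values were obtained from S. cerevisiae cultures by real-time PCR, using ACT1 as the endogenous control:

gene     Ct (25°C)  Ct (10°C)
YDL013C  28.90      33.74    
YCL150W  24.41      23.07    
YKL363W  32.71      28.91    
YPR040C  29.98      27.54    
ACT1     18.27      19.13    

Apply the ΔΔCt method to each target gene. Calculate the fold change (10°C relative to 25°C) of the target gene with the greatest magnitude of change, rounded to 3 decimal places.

YDL013C: ΔΔCt = (33.74−19.13) − (28.90−18.27) = 14.61 − 10.63 = 3.98; fold change = 2^-3.98 = 0.063
YCL150W: ΔΔCt = (23.07−19.13) − (24.41−18.27) = 3.94 − 6.14 = -2.20; fold change = 2^2.20 = 4.595
YKL363W: ΔΔCt = (28.91−19.13) − (32.71−18.27) = 9.78 − 14.44 = -4.66; fold change = 2^4.66 = 25.281
YPR040C: ΔΔCt = (27.54−19.13) − (29.98−18.27) = 8.41 − 11.71 = -3.30; fold change = 2^3.30 = 9.849
YKL363W has the largest |ΔΔCt| = 4.66.

25.281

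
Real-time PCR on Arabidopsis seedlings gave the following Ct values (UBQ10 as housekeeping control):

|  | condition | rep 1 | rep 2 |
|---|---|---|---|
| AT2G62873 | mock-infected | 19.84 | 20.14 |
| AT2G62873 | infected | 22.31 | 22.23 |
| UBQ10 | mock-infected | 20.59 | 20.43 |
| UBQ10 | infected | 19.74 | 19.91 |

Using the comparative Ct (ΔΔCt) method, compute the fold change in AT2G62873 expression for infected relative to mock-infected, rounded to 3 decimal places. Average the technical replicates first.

Mean Ct: AT2G62873 mock-infected 19.990; AT2G62873 infected 22.270; UBQ10 mock-infected 20.510; UBQ10 infected 19.825
ΔCt(mock-infected) = 19.990 − 20.510 = -0.520
ΔCt(infected) = 22.270 − 19.825 = 2.445
ΔΔCt = 2.445 − (-0.520) = 2.965
Fold change = 2^(−2.965) = 0.1281

0.128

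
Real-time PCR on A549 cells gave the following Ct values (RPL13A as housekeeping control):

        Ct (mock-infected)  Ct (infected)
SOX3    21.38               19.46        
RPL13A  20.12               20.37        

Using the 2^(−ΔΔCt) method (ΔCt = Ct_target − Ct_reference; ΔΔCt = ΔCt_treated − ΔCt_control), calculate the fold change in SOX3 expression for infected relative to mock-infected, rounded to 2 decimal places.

ΔCt(mock-infected) = 21.380 − 20.120 = 1.260
ΔCt(infected) = 19.460 − 20.370 = -0.910
ΔΔCt = -0.910 − 1.260 = -2.170
Fold change = 2^(−(-2.170)) = 2^2.170 = 4.500

4.50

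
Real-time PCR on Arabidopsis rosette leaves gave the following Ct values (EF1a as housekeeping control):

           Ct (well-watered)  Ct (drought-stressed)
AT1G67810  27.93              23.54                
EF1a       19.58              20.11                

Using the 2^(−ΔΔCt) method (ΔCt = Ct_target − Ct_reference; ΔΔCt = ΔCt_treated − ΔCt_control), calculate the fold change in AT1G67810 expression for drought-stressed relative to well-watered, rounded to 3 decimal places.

30.274

ΔCt(well-watered) = 27.930 − 19.580 = 8.350
ΔCt(drought-stressed) = 23.540 − 20.110 = 3.430
ΔΔCt = 3.430 − 8.350 = -4.920
Fold change = 2^(−(-4.920)) = 2^4.920 = 30.2738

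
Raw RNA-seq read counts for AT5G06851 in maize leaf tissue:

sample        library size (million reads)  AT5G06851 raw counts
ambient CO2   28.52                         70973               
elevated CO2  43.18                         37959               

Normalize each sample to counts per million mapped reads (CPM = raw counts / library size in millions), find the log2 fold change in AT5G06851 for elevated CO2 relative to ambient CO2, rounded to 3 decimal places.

CPM(ambient CO2) = 70973 / 28.52 = 2488.5344
CPM(elevated CO2) = 37959 / 43.18 = 879.0875
Fold change = 879.0875 / 2488.5344 = 0.35326
log2(0.35326) = -1.5012

-1.501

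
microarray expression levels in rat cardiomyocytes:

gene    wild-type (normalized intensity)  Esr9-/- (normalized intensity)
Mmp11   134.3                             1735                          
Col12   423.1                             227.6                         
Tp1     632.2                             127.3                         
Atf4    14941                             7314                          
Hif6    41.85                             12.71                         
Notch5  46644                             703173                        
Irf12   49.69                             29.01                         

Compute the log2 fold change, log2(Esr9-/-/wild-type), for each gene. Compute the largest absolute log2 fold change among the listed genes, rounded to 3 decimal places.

log2(1735/134.3) = 3.691  (Mmp11)
log2(227.6/423.1) = -0.894  (Col12)
log2(127.3/632.2) = -2.312  (Tp1)
log2(7314/14941) = -1.031  (Atf4)
log2(12.71/41.85) = -1.719  (Hif6)
log2(703173/46644) = 3.914  (Notch5)
log2(29.01/49.69) = -0.776  (Irf12)
The largest magnitude belongs to Notch5.

3.914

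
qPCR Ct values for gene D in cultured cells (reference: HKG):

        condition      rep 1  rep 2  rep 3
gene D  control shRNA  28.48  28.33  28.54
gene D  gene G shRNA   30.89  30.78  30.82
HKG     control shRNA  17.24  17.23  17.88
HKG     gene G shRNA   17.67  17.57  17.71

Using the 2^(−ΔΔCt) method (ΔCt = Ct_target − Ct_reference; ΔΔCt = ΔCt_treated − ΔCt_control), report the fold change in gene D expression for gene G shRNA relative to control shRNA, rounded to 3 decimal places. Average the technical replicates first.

Mean Ct: gene D control shRNA 28.450; gene D gene G shRNA 30.830; HKG control shRNA 17.450; HKG gene G shRNA 17.650
ΔCt(control shRNA) = 28.450 − 17.450 = 11.000
ΔCt(gene G shRNA) = 30.830 − 17.650 = 13.180
ΔΔCt = 13.180 − 11.000 = 2.180
Fold change = 2^(−2.180) = 0.2207

0.221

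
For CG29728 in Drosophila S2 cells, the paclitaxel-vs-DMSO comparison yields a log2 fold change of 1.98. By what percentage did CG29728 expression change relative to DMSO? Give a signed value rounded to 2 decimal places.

294.49%

Fold change = 2^(1.98) = 3.9449
Percent change = (FC − 1) × 100% = (3.9449 − 1) × 100 = 294.49%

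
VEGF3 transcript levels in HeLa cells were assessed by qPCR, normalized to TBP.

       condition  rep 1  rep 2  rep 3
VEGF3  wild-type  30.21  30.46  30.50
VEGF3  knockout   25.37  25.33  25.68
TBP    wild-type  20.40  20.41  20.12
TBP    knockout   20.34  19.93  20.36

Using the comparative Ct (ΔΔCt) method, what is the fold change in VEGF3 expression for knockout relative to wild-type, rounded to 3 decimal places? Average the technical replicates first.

Mean Ct: VEGF3 wild-type 30.390; VEGF3 knockout 25.460; TBP wild-type 20.310; TBP knockout 20.210
ΔCt(wild-type) = 30.390 − 20.310 = 10.080
ΔCt(knockout) = 25.460 − 20.210 = 5.250
ΔΔCt = 5.250 − 10.080 = -4.830
Fold change = 2^(−(-4.830)) = 2^4.830 = 28.4430

28.443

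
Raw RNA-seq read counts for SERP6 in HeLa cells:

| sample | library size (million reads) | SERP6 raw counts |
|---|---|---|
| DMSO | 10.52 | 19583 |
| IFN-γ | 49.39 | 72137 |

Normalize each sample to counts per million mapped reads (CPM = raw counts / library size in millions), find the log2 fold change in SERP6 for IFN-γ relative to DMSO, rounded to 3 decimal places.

CPM(DMSO) = 19583 / 10.52 = 1861.5019
CPM(IFN-γ) = 72137 / 49.39 = 1460.5588
Fold change = 1460.5588 / 1861.5019 = 0.78461
log2(0.78461) = -0.3499

-0.350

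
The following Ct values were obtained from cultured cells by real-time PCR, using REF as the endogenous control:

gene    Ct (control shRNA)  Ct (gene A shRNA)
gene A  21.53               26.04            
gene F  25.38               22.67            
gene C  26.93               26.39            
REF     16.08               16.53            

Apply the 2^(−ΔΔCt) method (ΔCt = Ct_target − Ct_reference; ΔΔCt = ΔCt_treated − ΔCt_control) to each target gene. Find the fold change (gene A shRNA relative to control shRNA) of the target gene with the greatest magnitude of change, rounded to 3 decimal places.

0.060

gene A: ΔΔCt = (26.04−16.53) − (21.53−16.08) = 9.51 − 5.45 = 4.06; fold change = 2^-4.06 = 0.060
gene F: ΔΔCt = (22.67−16.53) − (25.38−16.08) = 6.14 − 9.30 = -3.16; fold change = 2^3.16 = 8.938
gene C: ΔΔCt = (26.39−16.53) − (26.93−16.08) = 9.86 − 10.85 = -0.99; fold change = 2^0.99 = 1.986
gene A has the largest |ΔΔCt| = 4.06.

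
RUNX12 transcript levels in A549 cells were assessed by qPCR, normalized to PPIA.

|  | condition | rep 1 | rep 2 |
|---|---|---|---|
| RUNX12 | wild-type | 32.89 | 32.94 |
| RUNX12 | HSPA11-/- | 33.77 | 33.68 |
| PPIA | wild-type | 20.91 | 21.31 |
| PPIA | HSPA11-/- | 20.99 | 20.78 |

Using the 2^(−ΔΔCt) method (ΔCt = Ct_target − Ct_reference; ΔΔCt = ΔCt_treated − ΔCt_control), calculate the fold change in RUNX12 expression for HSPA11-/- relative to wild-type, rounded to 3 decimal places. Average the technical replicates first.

Mean Ct: RUNX12 wild-type 32.915; RUNX12 HSPA11-/- 33.725; PPIA wild-type 21.110; PPIA HSPA11-/- 20.885
ΔCt(wild-type) = 32.915 − 21.110 = 11.805
ΔCt(HSPA11-/-) = 33.725 − 20.885 = 12.840
ΔΔCt = 12.840 − 11.805 = 1.035
Fold change = 2^(−1.035) = 0.4880

0.488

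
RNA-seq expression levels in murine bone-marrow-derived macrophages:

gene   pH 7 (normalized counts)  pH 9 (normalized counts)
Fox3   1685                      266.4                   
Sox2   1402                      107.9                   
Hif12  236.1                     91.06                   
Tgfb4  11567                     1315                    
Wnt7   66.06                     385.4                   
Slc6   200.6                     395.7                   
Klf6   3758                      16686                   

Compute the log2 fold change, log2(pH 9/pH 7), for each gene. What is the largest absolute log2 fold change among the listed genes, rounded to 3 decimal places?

log2(266.4/1685) = -2.661  (Fox3)
log2(107.9/1402) = -3.700  (Sox2)
log2(91.06/236.1) = -1.375  (Hif12)
log2(1315/11567) = -3.137  (Tgfb4)
log2(385.4/66.06) = 2.545  (Wnt7)
log2(395.7/200.6) = 0.980  (Slc6)
log2(16686/3758) = 2.151  (Klf6)
The largest magnitude belongs to Sox2.

3.700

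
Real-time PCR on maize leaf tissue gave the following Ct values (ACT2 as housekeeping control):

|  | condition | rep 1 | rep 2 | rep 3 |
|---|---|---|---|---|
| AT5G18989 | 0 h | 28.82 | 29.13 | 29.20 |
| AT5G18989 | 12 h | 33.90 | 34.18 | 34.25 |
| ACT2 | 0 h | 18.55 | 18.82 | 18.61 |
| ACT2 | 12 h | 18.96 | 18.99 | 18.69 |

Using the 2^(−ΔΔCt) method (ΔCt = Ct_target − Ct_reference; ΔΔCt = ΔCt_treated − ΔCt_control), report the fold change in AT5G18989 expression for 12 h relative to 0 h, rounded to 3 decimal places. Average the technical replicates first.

0.035

Mean Ct: AT5G18989 0 h 29.050; AT5G18989 12 h 34.110; ACT2 0 h 18.660; ACT2 12 h 18.880
ΔCt(0 h) = 29.050 − 18.660 = 10.390
ΔCt(12 h) = 34.110 − 18.880 = 15.230
ΔΔCt = 15.230 − 10.390 = 4.840
Fold change = 2^(−4.840) = 0.0349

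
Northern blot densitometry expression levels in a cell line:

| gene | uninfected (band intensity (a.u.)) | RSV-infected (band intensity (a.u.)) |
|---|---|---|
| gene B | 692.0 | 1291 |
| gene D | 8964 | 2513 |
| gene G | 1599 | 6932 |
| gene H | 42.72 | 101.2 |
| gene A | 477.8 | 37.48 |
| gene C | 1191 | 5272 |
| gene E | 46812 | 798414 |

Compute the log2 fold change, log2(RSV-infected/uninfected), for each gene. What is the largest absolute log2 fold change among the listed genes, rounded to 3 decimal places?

log2(1291/692.0) = 0.900  (gene B)
log2(2513/8964) = -1.835  (gene D)
log2(6932/1599) = 2.116  (gene G)
log2(101.2/42.72) = 1.244  (gene H)
log2(37.48/477.8) = -3.672  (gene A)
log2(5272/1191) = 2.146  (gene C)
log2(798414/46812) = 4.092  (gene E)
The largest magnitude belongs to gene E.

4.092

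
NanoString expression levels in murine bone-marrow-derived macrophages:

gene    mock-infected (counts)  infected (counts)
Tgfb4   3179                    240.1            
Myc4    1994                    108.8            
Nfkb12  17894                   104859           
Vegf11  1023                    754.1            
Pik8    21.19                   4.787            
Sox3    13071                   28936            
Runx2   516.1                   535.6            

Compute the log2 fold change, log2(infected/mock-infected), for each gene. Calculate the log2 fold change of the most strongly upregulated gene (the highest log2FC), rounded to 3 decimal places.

2.551

log2(240.1/3179) = -3.727  (Tgfb4)
log2(108.8/1994) = -4.196  (Myc4)
log2(104859/17894) = 2.551  (Nfkb12)
log2(754.1/1023) = -0.440  (Vegf11)
log2(4.787/21.19) = -2.146  (Pik8)
log2(28936/13071) = 1.146  (Sox3)
log2(535.6/516.1) = 0.054  (Runx2)
Nfkb12 is most strongly upregulated.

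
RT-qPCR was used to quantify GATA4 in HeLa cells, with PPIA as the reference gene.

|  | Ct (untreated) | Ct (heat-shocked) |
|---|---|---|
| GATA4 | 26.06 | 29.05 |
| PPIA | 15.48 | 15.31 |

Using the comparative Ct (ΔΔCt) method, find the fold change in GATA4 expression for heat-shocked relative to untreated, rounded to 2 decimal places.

0.11

ΔCt(untreated) = 26.060 − 15.480 = 10.580
ΔCt(heat-shocked) = 29.050 − 15.310 = 13.740
ΔΔCt = 13.740 − 10.580 = 3.160
Fold change = 2^(−3.160) = 0.112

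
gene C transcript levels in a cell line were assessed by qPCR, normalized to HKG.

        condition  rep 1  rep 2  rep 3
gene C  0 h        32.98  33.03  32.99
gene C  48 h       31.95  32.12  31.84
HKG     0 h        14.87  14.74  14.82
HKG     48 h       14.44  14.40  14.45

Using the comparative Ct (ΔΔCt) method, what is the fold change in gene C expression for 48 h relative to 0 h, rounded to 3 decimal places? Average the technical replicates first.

Mean Ct: gene C 0 h 33.000; gene C 48 h 31.970; HKG 0 h 14.810; HKG 48 h 14.430
ΔCt(0 h) = 33.000 − 14.810 = 18.190
ΔCt(48 h) = 31.970 − 14.430 = 17.540
ΔΔCt = 17.540 − 18.190 = -0.650
Fold change = 2^(−(-0.650)) = 2^0.650 = 1.5692

1.569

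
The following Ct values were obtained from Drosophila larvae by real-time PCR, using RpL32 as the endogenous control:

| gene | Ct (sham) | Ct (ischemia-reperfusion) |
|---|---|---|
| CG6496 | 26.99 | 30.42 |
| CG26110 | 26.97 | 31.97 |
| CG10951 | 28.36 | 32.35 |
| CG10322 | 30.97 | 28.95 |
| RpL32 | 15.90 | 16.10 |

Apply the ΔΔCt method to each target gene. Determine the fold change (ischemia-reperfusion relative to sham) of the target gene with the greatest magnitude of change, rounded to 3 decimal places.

CG6496: ΔΔCt = (30.42−16.10) − (26.99−15.90) = 14.32 − 11.09 = 3.23; fold change = 2^-3.23 = 0.107
CG26110: ΔΔCt = (31.97−16.10) − (26.97−15.90) = 15.87 − 11.07 = 4.80; fold change = 2^-4.80 = 0.036
CG10951: ΔΔCt = (32.35−16.10) − (28.36−15.90) = 16.25 − 12.46 = 3.79; fold change = 2^-3.79 = 0.072
CG10322: ΔΔCt = (28.95−16.10) − (30.97−15.90) = 12.85 − 15.07 = -2.22; fold change = 2^2.22 = 4.659
CG26110 has the largest |ΔΔCt| = 4.80.

0.036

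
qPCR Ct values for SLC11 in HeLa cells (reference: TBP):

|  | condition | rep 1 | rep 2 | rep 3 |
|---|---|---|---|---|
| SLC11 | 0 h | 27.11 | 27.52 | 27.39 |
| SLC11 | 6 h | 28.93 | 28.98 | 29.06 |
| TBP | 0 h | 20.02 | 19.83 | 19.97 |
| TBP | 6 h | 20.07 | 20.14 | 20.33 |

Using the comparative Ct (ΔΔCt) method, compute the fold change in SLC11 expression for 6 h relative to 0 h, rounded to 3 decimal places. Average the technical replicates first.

0.376

Mean Ct: SLC11 0 h 27.340; SLC11 6 h 28.990; TBP 0 h 19.940; TBP 6 h 20.180
ΔCt(0 h) = 27.340 − 19.940 = 7.400
ΔCt(6 h) = 28.990 − 20.180 = 8.810
ΔΔCt = 8.810 − 7.400 = 1.410
Fold change = 2^(−1.410) = 0.3763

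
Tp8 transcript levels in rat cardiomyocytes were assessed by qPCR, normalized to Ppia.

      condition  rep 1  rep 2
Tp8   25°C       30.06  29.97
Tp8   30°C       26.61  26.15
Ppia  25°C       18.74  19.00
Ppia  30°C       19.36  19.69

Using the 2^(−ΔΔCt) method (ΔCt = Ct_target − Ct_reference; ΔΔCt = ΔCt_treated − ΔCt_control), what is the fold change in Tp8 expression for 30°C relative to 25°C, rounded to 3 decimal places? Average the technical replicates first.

Mean Ct: Tp8 25°C 30.015; Tp8 30°C 26.380; Ppia 25°C 18.870; Ppia 30°C 19.525
ΔCt(25°C) = 30.015 − 18.870 = 11.145
ΔCt(30°C) = 26.380 − 19.525 = 6.855
ΔΔCt = 6.855 − 11.145 = -4.290
Fold change = 2^(−(-4.290)) = 2^4.290 = 19.5622

19.562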